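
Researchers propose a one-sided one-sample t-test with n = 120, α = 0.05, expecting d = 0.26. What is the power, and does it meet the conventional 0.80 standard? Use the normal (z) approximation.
Power ≈ 0.89; the study is adequately powered (power ≥ 0.80)

Power calculation (one-sample t-test, normal approximation):
z_β = d · √n - z_α
z_β = 0.26 · √120 - 1.645
z_β = 0.26 · 10.954 - 1.645
z_β = 1.203

Power = Φ(z_β) = Φ(1.203) ≈ 0.886

Effect size d = 0.26 is small by Cohen's convention (0.2/0.5/0.8).

Threshold: power ≥ 0.80 is conventionally adequate.
Power ≈ 0.89 → the study is adequately powered (power ≥ 0.80).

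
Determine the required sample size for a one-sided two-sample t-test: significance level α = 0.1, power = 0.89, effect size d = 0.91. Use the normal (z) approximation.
n = 16 per group

Sample size formula (two-sample t-test, normal approximation):
n = 2 · ((z_α + z_β) / d)²

z_α = 1.282 (for α = 0.1, one-sided)
z_β = 1.227 (for power = 0.89)
d = 0.91

n = 2 · ((1.282 + 1.227) / 0.91)²
n = 2 · (2.757)²
n ≈ 15.20
Round up to the next whole number: n = 16 per group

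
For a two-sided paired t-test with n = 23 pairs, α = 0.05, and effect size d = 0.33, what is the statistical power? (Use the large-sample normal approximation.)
Power ≈ 0.35

Power calculation (paired t-test, normal approximation):
z_β = d · √n - z_{α/2}
z_β = 0.33 · √23 - 1.960
z_β = 0.33 · 4.796 - 1.960
z_β = -0.377

Power = Φ(z_β) = Φ(-0.377) ≈ 0.353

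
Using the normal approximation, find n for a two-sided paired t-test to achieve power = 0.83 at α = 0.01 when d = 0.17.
n = 432 pairs

Sample size formula (paired t-test, normal approximation):
n = ((z_{α/2} + z_β) / d)²

z_{α/2} = 2.576 (for α = 0.01, two-sided)
z_β = 0.954 (for power = 0.83)
d = 0.17

n = ((2.576 + 0.954) / 0.17)²
n = (20.765)²
n ≈ 431.19
Round up to the next whole number: n = 432 pairs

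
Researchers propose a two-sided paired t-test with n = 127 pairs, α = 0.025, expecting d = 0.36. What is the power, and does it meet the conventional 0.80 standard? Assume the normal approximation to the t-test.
Power ≈ 0.97; the study is adequately powered (power ≥ 0.80)

Power calculation (paired t-test, normal approximation):
z_β = d · √n - z_{α/2}
z_β = 0.36 · √127 - 2.241
z_β = 0.36 · 11.269 - 2.241
z_β = 1.816

Power = Φ(z_β) = Φ(1.816) ≈ 0.965

Effect size d = 0.36 is small by Cohen's convention (0.2/0.5/0.8).

Threshold: power ≥ 0.80 is conventionally adequate.
Power ≈ 0.97 → the study is adequately powered (power ≥ 0.80).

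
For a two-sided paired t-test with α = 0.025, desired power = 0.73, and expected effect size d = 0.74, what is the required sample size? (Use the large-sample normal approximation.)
n = 15 pairs

Sample size formula (paired t-test, normal approximation):
n = ((z_{α/2} + z_β) / d)²

z_{α/2} = 2.241 (for α = 0.025, two-sided)
z_β = 0.613 (for power = 0.73)
d = 0.74

n = ((2.241 + 0.613) / 0.74)²
n = (3.857)²
n ≈ 14.88
Round up to the next whole number: n = 15 pairs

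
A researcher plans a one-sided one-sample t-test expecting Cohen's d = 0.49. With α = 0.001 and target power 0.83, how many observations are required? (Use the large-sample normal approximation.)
n = 69

Sample size formula (one-sample t-test, normal approximation):
n = ((z_α + z_β) / d)²

z_α = 3.090 (for α = 0.001, one-sided)
z_β = 0.954 (for power = 0.83)
d = 0.49

n = ((3.090 + 0.954) / 0.49)²
n = (8.253)²
n ≈ 68.11
Round up to the next whole number: n = 69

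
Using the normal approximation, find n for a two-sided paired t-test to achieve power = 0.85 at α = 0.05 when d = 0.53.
n = 32 pairs

Sample size formula (paired t-test, normal approximation):
n = ((z_{α/2} + z_β) / d)²

z_{α/2} = 1.960 (for α = 0.05, two-sided)
z_β = 1.036 (for power = 0.85)
d = 0.53

n = ((1.960 + 1.036) / 0.53)²
n = (5.653)²
n ≈ 31.96
Round up to the next whole number: n = 32 pairs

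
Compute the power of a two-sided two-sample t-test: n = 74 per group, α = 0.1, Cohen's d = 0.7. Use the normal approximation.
Power ≈ 1.00

Power calculation (two-sample t-test, normal approximation):
z_β = d · √(n/2) - z_{α/2}
z_β = 0.7 · √(74/2) - 1.645
z_β = 0.7 · 6.083 - 1.645
z_β = 2.613

Power = Φ(z_β) = Φ(2.613) ≈ 0.996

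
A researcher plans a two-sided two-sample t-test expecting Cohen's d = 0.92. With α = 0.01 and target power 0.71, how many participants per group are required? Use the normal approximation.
n = 24 per group

Sample size formula (two-sample t-test, normal approximation):
n = 2 · ((z_{α/2} + z_β) / d)²

z_{α/2} = 2.576 (for α = 0.01, two-sided)
z_β = 0.553 (for power = 0.71)
d = 0.92

n = 2 · ((2.576 + 0.553) / 0.92)²
n = 2 · (3.401)²
n ≈ 23.13
Round up to the next whole number: n = 24 per group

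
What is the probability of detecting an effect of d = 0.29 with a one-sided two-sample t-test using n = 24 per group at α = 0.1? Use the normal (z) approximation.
Power ≈ 0.39

Power calculation (two-sample t-test, normal approximation):
z_β = d · √(n/2) - z_α
z_β = 0.29 · √(24/2) - 1.282
z_β = 0.29 · 3.464 - 1.282
z_β = -0.277

Power = Φ(z_β) = Φ(-0.277) ≈ 0.391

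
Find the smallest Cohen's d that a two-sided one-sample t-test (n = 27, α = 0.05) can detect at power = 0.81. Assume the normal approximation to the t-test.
d ≈ 0.55

Minimum detectable effect (one-sample t-test, normal approximation):
d = (z_{α/2} + z_β) / √n
d = (1.960 + 0.878) / √27
d = 2.838 / 5.196
d ≈ 0.55

By Cohen's convention (0.2 small / 0.5 medium / 0.8 large): medium effect.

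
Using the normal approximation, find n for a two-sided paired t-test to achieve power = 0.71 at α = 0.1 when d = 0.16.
n = 189 pairs

Sample size formula (paired t-test, normal approximation):
n = ((z_{α/2} + z_β) / d)²

z_{α/2} = 1.645 (for α = 0.1, two-sided)
z_β = 0.553 (for power = 0.71)
d = 0.16

n = ((1.645 + 0.553) / 0.16)²
n = (13.738)²
n ≈ 188.73
Round up to the next whole number: n = 189 pairs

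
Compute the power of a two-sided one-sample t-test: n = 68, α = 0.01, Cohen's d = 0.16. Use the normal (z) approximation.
Power ≈ 0.10

Power calculation (one-sample t-test, normal approximation):
z_β = d · √n - z_{α/2}
z_β = 0.16 · √68 - 2.576
z_β = 0.16 · 8.246 - 2.576
z_β = -1.256

Power = Φ(z_β) = Φ(-1.256) ≈ 0.104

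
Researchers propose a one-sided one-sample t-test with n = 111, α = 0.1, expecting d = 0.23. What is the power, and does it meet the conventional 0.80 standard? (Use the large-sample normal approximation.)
Power ≈ 0.87; the study is adequately powered (power ≥ 0.80)

Power calculation (one-sample t-test, normal approximation):
z_β = d · √n - z_α
z_β = 0.23 · √111 - 1.282
z_β = 0.23 · 10.536 - 1.282
z_β = 1.142

Power = Φ(z_β) = Φ(1.142) ≈ 0.873

Effect size d = 0.23 is small by Cohen's convention (0.2/0.5/0.8).

Threshold: power ≥ 0.80 is conventionally adequate.
Power ≈ 0.87 → the study is adequately powered (power ≥ 0.80).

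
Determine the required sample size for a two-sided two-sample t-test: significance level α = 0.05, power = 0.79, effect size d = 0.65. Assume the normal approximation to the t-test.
n = 37 per group

Sample size formula (two-sample t-test, normal approximation):
n = 2 · ((z_{α/2} + z_β) / d)²

z_{α/2} = 1.960 (for α = 0.05, two-sided)
z_β = 0.806 (for power = 0.79)
d = 0.65

n = 2 · ((1.960 + 0.806) / 0.65)²
n = 2 · (4.255)²
n ≈ 36.21
Round up to the next whole number: n = 37 per group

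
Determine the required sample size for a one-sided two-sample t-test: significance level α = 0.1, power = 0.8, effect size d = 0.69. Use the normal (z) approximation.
n = 19 per group

Sample size formula (two-sample t-test, normal approximation):
n = 2 · ((z_α + z_β) / d)²

z_α = 1.282 (for α = 0.1, one-sided)
z_β = 0.842 (for power = 0.8)
d = 0.69

n = 2 · ((1.282 + 0.842) / 0.69)²
n = 2 · (3.078)²
n ≈ 18.95
Round up to the next whole number: n = 19 per group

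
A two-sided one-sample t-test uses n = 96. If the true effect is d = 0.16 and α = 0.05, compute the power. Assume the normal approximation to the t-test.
Power ≈ 0.35

Power calculation (one-sample t-test, normal approximation):
z_β = d · √n - z_{α/2}
z_β = 0.16 · √96 - 1.960
z_β = 0.16 · 9.798 - 1.960
z_β = -0.392

Power = Φ(z_β) = Φ(-0.392) ≈ 0.347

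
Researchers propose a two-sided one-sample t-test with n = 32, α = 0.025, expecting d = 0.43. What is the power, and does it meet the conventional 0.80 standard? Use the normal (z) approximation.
Power ≈ 0.58; the study is underpowered (power < 0.80)

Power calculation (one-sample t-test, normal approximation):
z_β = d · √n - z_{α/2}
z_β = 0.43 · √32 - 2.241
z_β = 0.43 · 5.657 - 2.241
z_β = 0.191

Power = Φ(z_β) = Φ(0.191) ≈ 0.576

Effect size d = 0.43 is small by Cohen's convention (0.2/0.5/0.8).

Threshold: power ≥ 0.80 is conventionally adequate.
Power ≈ 0.58 → the study is underpowered (power < 0.80).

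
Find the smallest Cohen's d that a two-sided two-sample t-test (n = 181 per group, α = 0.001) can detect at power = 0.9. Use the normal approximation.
d ≈ 0.48

Minimum detectable effect (two-sample t-test, normal approximation):
d = (z_{α/2} + z_β) / √(n/2)
d = (3.291 + 1.282) / √(181/2)
d = 4.572 / 9.513
d ≈ 0.48

By Cohen's convention (0.2 small / 0.5 medium / 0.8 large): small effect.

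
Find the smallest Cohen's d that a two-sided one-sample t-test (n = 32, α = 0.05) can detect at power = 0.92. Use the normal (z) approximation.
d ≈ 0.59

Minimum detectable effect (one-sample t-test, normal approximation):
d = (z_{α/2} + z_β) / √n
d = (1.960 + 1.405) / √32
d = 3.365 / 5.657
d ≈ 0.59

By Cohen's convention (0.2 small / 0.5 medium / 0.8 large): medium effect.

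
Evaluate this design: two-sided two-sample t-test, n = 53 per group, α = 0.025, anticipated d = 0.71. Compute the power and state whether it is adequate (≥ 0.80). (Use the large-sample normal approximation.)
Power ≈ 0.92; the study is adequately powered (power ≥ 0.80)

Power calculation (two-sample t-test, normal approximation):
z_β = d · √(n/2) - z_{α/2}
z_β = 0.71 · √(53/2) - 2.241
z_β = 0.71 · 5.148 - 2.241
z_β = 1.414

Power = Φ(z_β) = Φ(1.414) ≈ 0.921

Effect size d = 0.71 is medium by Cohen's convention (0.2/0.5/0.8).

Threshold: power ≥ 0.80 is conventionally adequate.
Power ≈ 0.92 → the study is adequately powered (power ≥ 0.80).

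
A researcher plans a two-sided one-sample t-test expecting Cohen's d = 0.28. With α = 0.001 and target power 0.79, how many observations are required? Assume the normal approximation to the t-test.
n = 215

Sample size formula (one-sample t-test, normal approximation):
n = ((z_{α/2} + z_β) / d)²

z_{α/2} = 3.291 (for α = 0.001, two-sided)
z_β = 0.806 (for power = 0.79)
d = 0.28

n = ((3.291 + 0.806) / 0.28)²
n = (14.632)²
n ≈ 214.10
Round up to the next whole number: n = 215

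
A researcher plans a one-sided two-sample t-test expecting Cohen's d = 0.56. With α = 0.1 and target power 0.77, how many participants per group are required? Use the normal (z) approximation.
n = 27 per group

Sample size formula (two-sample t-test, normal approximation):
n = 2 · ((z_α + z_β) / d)²

z_α = 1.282 (for α = 0.1, one-sided)
z_β = 0.739 (for power = 0.77)
d = 0.56

n = 2 · ((1.282 + 0.739) / 0.56)²
n = 2 · (3.609)²
n ≈ 26.05
Round up to the next whole number: n = 27 per group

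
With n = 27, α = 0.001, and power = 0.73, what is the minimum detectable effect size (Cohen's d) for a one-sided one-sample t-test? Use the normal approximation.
d ≈ 0.71

Minimum detectable effect (one-sample t-test, normal approximation):
d = (z_α + z_β) / √n
d = (3.090 + 0.613) / √27
d = 3.703 / 5.196
d ≈ 0.71

By Cohen's convention (0.2 small / 0.5 medium / 0.8 large): medium effect.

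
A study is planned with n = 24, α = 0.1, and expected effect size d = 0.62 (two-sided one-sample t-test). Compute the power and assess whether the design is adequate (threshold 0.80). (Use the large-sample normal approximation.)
Power ≈ 0.92; the study is adequately powered (power ≥ 0.80)

Power calculation (one-sample t-test, normal approximation):
z_β = d · √n - z_{α/2}
z_β = 0.62 · √24 - 1.645
z_β = 0.62 · 4.899 - 1.645
z_β = 1.393

Power = Φ(z_β) = Φ(1.393) ≈ 0.918

Effect size d = 0.62 is medium by Cohen's convention (0.2/0.5/0.8).

Threshold: power ≥ 0.80 is conventionally adequate.
Power ≈ 0.92 → the study is adequately powered (power ≥ 0.80).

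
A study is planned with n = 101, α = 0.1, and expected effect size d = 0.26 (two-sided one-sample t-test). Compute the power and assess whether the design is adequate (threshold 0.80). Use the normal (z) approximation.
Power ≈ 0.83; the study is adequately powered (power ≥ 0.80)

Power calculation (one-sample t-test, normal approximation):
z_β = d · √n - z_{α/2}
z_β = 0.26 · √101 - 1.645
z_β = 0.26 · 10.050 - 1.645
z_β = 0.968

Power = Φ(z_β) = Φ(0.968) ≈ 0.834

Effect size d = 0.26 is small by Cohen's convention (0.2/0.5/0.8).

Threshold: power ≥ 0.80 is conventionally adequate.
Power ≈ 0.83 → the study is adequately powered (power ≥ 0.80).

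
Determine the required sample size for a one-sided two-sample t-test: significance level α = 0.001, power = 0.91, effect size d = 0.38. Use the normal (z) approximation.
n = 272 per group

Sample size formula (two-sample t-test, normal approximation):
n = 2 · ((z_α + z_β) / d)²

z_α = 3.090 (for α = 0.001, one-sided)
z_β = 1.341 (for power = 0.91)
d = 0.38

n = 2 · ((3.090 + 1.341) / 0.38)²
n = 2 · (11.661)²
n ≈ 271.96
Round up to the next whole number: n = 272 per group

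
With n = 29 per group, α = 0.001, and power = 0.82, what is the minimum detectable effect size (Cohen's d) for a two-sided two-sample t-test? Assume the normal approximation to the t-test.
d ≈ 1.10

Minimum detectable effect (two-sample t-test, normal approximation):
d = (z_{α/2} + z_β) / √(n/2)
d = (3.291 + 0.915) / √(29/2)
d = 4.206 / 3.808
d ≈ 1.10

By Cohen's convention (0.2 small / 0.5 medium / 0.8 large): large effect.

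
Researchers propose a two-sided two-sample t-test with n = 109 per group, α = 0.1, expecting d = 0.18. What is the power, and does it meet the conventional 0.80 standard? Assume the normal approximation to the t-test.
Power ≈ 0.38; the study is underpowered (power < 0.80)

Power calculation (two-sample t-test, normal approximation):
z_β = d · √(n/2) - z_{α/2}
z_β = 0.18 · √(109/2) - 1.645
z_β = 0.18 · 7.382 - 1.645
z_β = -0.316

Power = Φ(z_β) = Φ(-0.316) ≈ 0.376

Effect size d = 0.18 is very small by Cohen's convention (0.2/0.5/0.8).

Threshold: power ≥ 0.80 is conventionally adequate.
Power ≈ 0.38 → the study is underpowered (power < 0.80).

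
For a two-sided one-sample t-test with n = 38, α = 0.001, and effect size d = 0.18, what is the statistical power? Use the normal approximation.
Power ≈ 0.01

Power calculation (one-sample t-test, normal approximation):
z_β = d · √n - z_{α/2}
z_β = 0.18 · √38 - 3.291
z_β = 0.18 · 6.164 - 3.291
z_β = -2.181

Power = Φ(z_β) = Φ(-2.181) ≈ 0.015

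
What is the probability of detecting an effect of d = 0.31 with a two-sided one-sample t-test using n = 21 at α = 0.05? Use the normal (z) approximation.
Power ≈ 0.29

Power calculation (one-sample t-test, normal approximation):
z_β = d · √n - z_{α/2}
z_β = 0.31 · √21 - 1.960
z_β = 0.31 · 4.583 - 1.960
z_β = -0.539

Power = Φ(z_β) = Φ(-0.539) ≈ 0.295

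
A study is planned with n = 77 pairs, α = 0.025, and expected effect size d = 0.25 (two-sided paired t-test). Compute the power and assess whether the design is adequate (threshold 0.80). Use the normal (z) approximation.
Power ≈ 0.48; the study is underpowered (power < 0.80)

Power calculation (paired t-test, normal approximation):
z_β = d · √n - z_{α/2}
z_β = 0.25 · √77 - 2.241
z_β = 0.25 · 8.775 - 2.241
z_β = -0.048

Power = Φ(z_β) = Φ(-0.048) ≈ 0.481

Effect size d = 0.25 is small by Cohen's convention (0.2/0.5/0.8).

Threshold: power ≥ 0.80 is conventionally adequate.
Power ≈ 0.48 → the study is underpowered (power < 0.80).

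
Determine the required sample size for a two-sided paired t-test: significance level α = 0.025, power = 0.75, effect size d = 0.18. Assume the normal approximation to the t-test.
n = 263 pairs

Sample size formula (paired t-test, normal approximation):
n = ((z_{α/2} + z_β) / d)²

z_{α/2} = 2.241 (for α = 0.025, two-sided)
z_β = 0.674 (for power = 0.75)
d = 0.18

n = ((2.241 + 0.674) / 0.18)²
n = (16.194)²
n ≈ 262.25
Round up to the next whole number: n = 263 pairs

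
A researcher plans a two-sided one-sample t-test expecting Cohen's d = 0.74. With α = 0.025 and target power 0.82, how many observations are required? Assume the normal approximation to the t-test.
n = 19

Sample size formula (one-sample t-test, normal approximation):
n = ((z_{α/2} + z_β) / d)²

z_{α/2} = 2.241 (for α = 0.025, two-sided)
z_β = 0.915 (for power = 0.82)
d = 0.74

n = ((2.241 + 0.915) / 0.74)²
n = (4.265)²
n ≈ 18.19
Round up to the next whole number: n = 19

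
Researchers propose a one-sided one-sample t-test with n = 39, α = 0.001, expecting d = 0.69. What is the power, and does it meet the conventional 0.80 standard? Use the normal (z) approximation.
Power ≈ 0.89; the study is adequately powered (power ≥ 0.80)

Power calculation (one-sample t-test, normal approximation):
z_β = d · √n - z_α
z_β = 0.69 · √39 - 3.090
z_β = 0.69 · 6.245 - 3.090
z_β = 1.219

Power = Φ(z_β) = Φ(1.219) ≈ 0.889

Effect size d = 0.69 is medium by Cohen's convention (0.2/0.5/0.8).

Threshold: power ≥ 0.80 is conventionally adequate.
Power ≈ 0.89 → the study is adequately powered (power ≥ 0.80).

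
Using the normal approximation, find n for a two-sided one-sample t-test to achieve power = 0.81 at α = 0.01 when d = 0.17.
n = 413

Sample size formula (one-sample t-test, normal approximation):
n = ((z_{α/2} + z_β) / d)²

z_{α/2} = 2.576 (for α = 0.01, two-sided)
z_β = 0.878 (for power = 0.81)
d = 0.17

n = ((2.576 + 0.878) / 0.17)²
n = (20.318)²
n ≈ 412.82
Round up to the next whole number: n = 413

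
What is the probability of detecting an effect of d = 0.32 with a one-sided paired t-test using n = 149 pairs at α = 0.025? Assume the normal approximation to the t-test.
Power ≈ 0.97

Power calculation (paired t-test, normal approximation):
z_β = d · √n - z_α
z_β = 0.32 · √149 - 1.960
z_β = 0.32 · 12.207 - 1.960
z_β = 1.946

Power = Φ(z_β) = Φ(1.946) ≈ 0.974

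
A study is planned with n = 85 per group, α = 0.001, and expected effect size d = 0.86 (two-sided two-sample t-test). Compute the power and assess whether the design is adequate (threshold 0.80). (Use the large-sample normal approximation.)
Power ≈ 0.99; the study is adequately powered (power ≥ 0.80)

Power calculation (two-sample t-test, normal approximation):
z_β = d · √(n/2) - z_{α/2}
z_β = 0.86 · √(85/2) - 3.291
z_β = 0.86 · 6.519 - 3.291
z_β = 2.316

Power = Φ(z_β) = Φ(2.316) ≈ 0.990

Effect size d = 0.86 is large by Cohen's convention (0.2/0.5/0.8).

Threshold: power ≥ 0.80 is conventionally adequate.
Power ≈ 0.99 → the study is adequately powered (power ≥ 0.80).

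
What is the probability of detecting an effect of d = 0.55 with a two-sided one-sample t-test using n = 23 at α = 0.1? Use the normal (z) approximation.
Power ≈ 0.84

Power calculation (one-sample t-test, normal approximation):
z_β = d · √n - z_{α/2}
z_β = 0.55 · √23 - 1.645
z_β = 0.55 · 4.796 - 1.645
z_β = 0.993

Power = Φ(z_β) = Φ(0.993) ≈ 0.840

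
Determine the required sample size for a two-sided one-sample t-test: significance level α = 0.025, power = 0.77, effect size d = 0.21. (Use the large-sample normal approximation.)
n = 202

Sample size formula (one-sample t-test, normal approximation):
n = ((z_{α/2} + z_β) / d)²

z_{α/2} = 2.241 (for α = 0.025, two-sided)
z_β = 0.739 (for power = 0.77)
d = 0.21

n = ((2.241 + 0.739) / 0.21)²
n = (14.190)²
n ≈ 201.36
Round up to the next whole number: n = 202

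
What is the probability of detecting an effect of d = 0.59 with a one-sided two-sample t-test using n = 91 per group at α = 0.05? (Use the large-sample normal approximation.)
Power ≈ 0.99

Power calculation (two-sample t-test, normal approximation):
z_β = d · √(n/2) - z_α
z_β = 0.59 · √(91/2) - 1.645
z_β = 0.59 · 6.745 - 1.645
z_β = 2.335

Power = Φ(z_β) = Φ(2.335) ≈ 0.990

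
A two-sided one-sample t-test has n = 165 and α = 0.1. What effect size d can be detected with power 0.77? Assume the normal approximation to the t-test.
d ≈ 0.19

Minimum detectable effect (one-sample t-test, normal approximation):
d = (z_{α/2} + z_β) / √n
d = (1.645 + 0.739) / √165
d = 2.384 / 12.845
d ≈ 0.19

By Cohen's convention (0.2 small / 0.5 medium / 0.8 large): very small effect.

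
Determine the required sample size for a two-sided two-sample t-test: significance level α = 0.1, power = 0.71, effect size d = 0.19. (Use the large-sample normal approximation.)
n = 268 per group

Sample size formula (two-sample t-test, normal approximation):
n = 2 · ((z_{α/2} + z_β) / d)²

z_{α/2} = 1.645 (for α = 0.1, two-sided)
z_β = 0.553 (for power = 0.71)
d = 0.19

n = 2 · ((1.645 + 0.553) / 0.19)²
n = 2 · (11.568)²
n ≈ 267.64
Round up to the next whole number: n = 268 per group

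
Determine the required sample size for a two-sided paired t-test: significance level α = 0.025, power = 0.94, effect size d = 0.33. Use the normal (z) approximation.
n = 133 pairs

Sample size formula (paired t-test, normal approximation):
n = ((z_{α/2} + z_β) / d)²

z_{α/2} = 2.241 (for α = 0.025, two-sided)
z_β = 1.555 (for power = 0.94)
d = 0.33

n = ((2.241 + 1.555) / 0.33)²
n = (11.503)²
n ≈ 132.32
Round up to the next whole number: n = 133 pairs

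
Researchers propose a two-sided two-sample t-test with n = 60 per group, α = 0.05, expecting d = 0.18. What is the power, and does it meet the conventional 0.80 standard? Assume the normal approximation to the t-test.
Power ≈ 0.17; the study is underpowered (power < 0.80)

Power calculation (two-sample t-test, normal approximation):
z_β = d · √(n/2) - z_{α/2}
z_β = 0.18 · √(60/2) - 1.960
z_β = 0.18 · 5.477 - 1.960
z_β = -0.974

Power = Φ(z_β) = Φ(-0.974) ≈ 0.165

Effect size d = 0.18 is very small by Cohen's convention (0.2/0.5/0.8).

Threshold: power ≥ 0.80 is conventionally adequate.
Power ≈ 0.17 → the study is underpowered (power < 0.80).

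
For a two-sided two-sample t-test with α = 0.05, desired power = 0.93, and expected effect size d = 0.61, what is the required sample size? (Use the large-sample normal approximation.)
n = 64 per group

Sample size formula (two-sample t-test, normal approximation):
n = 2 · ((z_{α/2} + z_β) / d)²

z_{α/2} = 1.960 (for α = 0.05, two-sided)
z_β = 1.476 (for power = 0.93)
d = 0.61

n = 2 · ((1.960 + 1.476) / 0.61)²
n = 2 · (5.633)²
n ≈ 63.46
Round up to the next whole number: n = 64 per group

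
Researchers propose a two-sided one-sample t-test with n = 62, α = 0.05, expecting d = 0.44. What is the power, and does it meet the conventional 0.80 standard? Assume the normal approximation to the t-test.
Power ≈ 0.93; the study is adequately powered (power ≥ 0.80)

Power calculation (one-sample t-test, normal approximation):
z_β = d · √n - z_{α/2}
z_β = 0.44 · √62 - 1.960
z_β = 0.44 · 7.874 - 1.960
z_β = 1.505

Power = Φ(z_β) = Φ(1.505) ≈ 0.934

Effect size d = 0.44 is small by Cohen's convention (0.2/0.5/0.8).

Threshold: power ≥ 0.80 is conventionally adequate.
Power ≈ 0.93 → the study is adequately powered (power ≥ 0.80).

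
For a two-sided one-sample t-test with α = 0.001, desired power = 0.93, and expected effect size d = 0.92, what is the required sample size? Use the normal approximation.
n = 27

Sample size formula (one-sample t-test, normal approximation):
n = ((z_{α/2} + z_β) / d)²

z_{α/2} = 3.291 (for α = 0.001, two-sided)
z_β = 1.476 (for power = 0.93)
d = 0.92

n = ((3.291 + 1.476) / 0.92)²
n = (5.182)²
n ≈ 26.85
Round up to the next whole number: n = 27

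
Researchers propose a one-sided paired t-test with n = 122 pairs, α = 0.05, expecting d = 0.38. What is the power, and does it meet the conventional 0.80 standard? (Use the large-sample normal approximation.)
Power ≈ 0.99; the study is adequately powered (power ≥ 0.80)

Power calculation (paired t-test, normal approximation):
z_β = d · √n - z_α
z_β = 0.38 · √122 - 1.645
z_β = 0.38 · 11.045 - 1.645
z_β = 2.552

Power = Φ(z_β) = Φ(2.552) ≈ 0.995

Effect size d = 0.38 is small by Cohen's convention (0.2/0.5/0.8).

Threshold: power ≥ 0.80 is conventionally adequate.
Power ≈ 0.99 → the study is adequately powered (power ≥ 0.80).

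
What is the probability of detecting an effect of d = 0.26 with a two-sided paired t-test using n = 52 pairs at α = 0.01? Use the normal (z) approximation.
Power ≈ 0.24

Power calculation (paired t-test, normal approximation):
z_β = d · √n - z_{α/2}
z_β = 0.26 · √52 - 2.576
z_β = 0.26 · 7.211 - 2.576
z_β = -0.701

Power = Φ(z_β) = Φ(-0.701) ≈ 0.242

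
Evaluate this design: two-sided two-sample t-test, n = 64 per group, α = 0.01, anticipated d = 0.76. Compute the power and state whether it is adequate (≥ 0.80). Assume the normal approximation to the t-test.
Power ≈ 0.96; the study is adequately powered (power ≥ 0.80)

Power calculation (two-sample t-test, normal approximation):
z_β = d · √(n/2) - z_{α/2}
z_β = 0.76 · √(64/2) - 2.576
z_β = 0.76 · 5.657 - 2.576
z_β = 1.723

Power = Φ(z_β) = Φ(1.723) ≈ 0.958

Effect size d = 0.76 is medium by Cohen's convention (0.2/0.5/0.8).

Threshold: power ≥ 0.80 is conventionally adequate.
Power ≈ 0.96 → the study is adequately powered (power ≥ 0.80).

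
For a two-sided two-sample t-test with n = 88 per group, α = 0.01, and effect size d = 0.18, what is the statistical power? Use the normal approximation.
Power ≈ 0.08

Power calculation (two-sample t-test, normal approximation):
z_β = d · √(n/2) - z_{α/2}
z_β = 0.18 · √(88/2) - 2.576
z_β = 0.18 · 6.633 - 2.576
z_β = -1.382

Power = Φ(z_β) = Φ(-1.382) ≈ 0.084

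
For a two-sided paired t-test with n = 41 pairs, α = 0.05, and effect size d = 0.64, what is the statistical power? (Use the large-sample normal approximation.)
Power ≈ 0.98

Power calculation (paired t-test, normal approximation):
z_β = d · √n - z_{α/2}
z_β = 0.64 · √41 - 1.960
z_β = 0.64 · 6.403 - 1.960
z_β = 2.138

Power = Φ(z_β) = Φ(2.138) ≈ 0.984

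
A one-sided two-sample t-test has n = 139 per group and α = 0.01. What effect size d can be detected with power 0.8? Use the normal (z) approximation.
d ≈ 0.38

Minimum detectable effect (two-sample t-test, normal approximation):
d = (z_α + z_β) / √(n/2)
d = (2.326 + 0.842) / √(139/2)
d = 3.168 / 8.337
d ≈ 0.38

By Cohen's convention (0.2 small / 0.5 medium / 0.8 large): small effect.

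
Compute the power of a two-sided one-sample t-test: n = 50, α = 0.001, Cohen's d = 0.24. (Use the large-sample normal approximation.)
Power ≈ 0.06

Power calculation (one-sample t-test, normal approximation):
z_β = d · √n - z_{α/2}
z_β = 0.24 · √50 - 3.291
z_β = 0.24 · 7.071 - 3.291
z_β = -1.593

Power = Φ(z_β) = Φ(-1.593) ≈ 0.056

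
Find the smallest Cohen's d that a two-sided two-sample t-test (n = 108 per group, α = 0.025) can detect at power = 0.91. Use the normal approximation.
d ≈ 0.49

Minimum detectable effect (two-sample t-test, normal approximation):
d = (z_{α/2} + z_β) / √(n/2)
d = (2.241 + 1.341) / √(108/2)
d = 3.582 / 7.348
d ≈ 0.49

By Cohen's convention (0.2 small / 0.5 medium / 0.8 large): small effect.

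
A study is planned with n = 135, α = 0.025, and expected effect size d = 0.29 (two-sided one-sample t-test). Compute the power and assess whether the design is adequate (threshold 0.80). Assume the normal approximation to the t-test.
Power ≈ 0.87; the study is adequately powered (power ≥ 0.80)

Power calculation (one-sample t-test, normal approximation):
z_β = d · √n - z_{α/2}
z_β = 0.29 · √135 - 2.241
z_β = 0.29 · 11.619 - 2.241
z_β = 1.128

Power = Φ(z_β) = Φ(1.128) ≈ 0.870

Effect size d = 0.29 is small by Cohen's convention (0.2/0.5/0.8).

Threshold: power ≥ 0.80 is conventionally adequate.
Power ≈ 0.87 → the study is adequately powered (power ≥ 0.80).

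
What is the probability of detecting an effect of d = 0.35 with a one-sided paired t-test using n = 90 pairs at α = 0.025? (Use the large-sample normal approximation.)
Power ≈ 0.91

Power calculation (paired t-test, normal approximation):
z_β = d · √n - z_α
z_β = 0.35 · √90 - 1.960
z_β = 0.35 · 9.487 - 1.960
z_β = 1.360

Power = Φ(z_β) = Φ(1.360) ≈ 0.913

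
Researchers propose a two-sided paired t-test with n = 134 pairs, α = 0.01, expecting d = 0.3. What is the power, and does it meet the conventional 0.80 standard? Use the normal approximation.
Power ≈ 0.82; the study is adequately powered (power ≥ 0.80)

Power calculation (paired t-test, normal approximation):
z_β = d · √n - z_{α/2}
z_β = 0.3 · √134 - 2.576
z_β = 0.3 · 11.576 - 2.576
z_β = 0.897

Power = Φ(z_β) = Φ(0.897) ≈ 0.815

Effect size d = 0.3 is small by Cohen's convention (0.2/0.5/0.8).

Threshold: power ≥ 0.80 is conventionally adequate.
Power ≈ 0.82 → the study is adequately powered (power ≥ 0.80).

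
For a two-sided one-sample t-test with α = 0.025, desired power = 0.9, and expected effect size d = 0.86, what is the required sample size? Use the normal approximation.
n = 17

Sample size formula (one-sample t-test, normal approximation):
n = ((z_{α/2} + z_β) / d)²

z_{α/2} = 2.241 (for α = 0.025, two-sided)
z_β = 1.282 (for power = 0.9)
d = 0.86

n = ((2.241 + 1.282) / 0.86)²
n = (4.097)²
n ≈ 16.79
Round up to the next whole number: n = 17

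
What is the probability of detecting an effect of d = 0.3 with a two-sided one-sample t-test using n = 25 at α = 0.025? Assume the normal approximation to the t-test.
Power ≈ 0.23

Power calculation (one-sample t-test, normal approximation):
z_β = d · √n - z_{α/2}
z_β = 0.3 · √25 - 2.241
z_β = 0.3 · 5.000 - 2.241
z_β = -0.741

Power = Φ(z_β) = Φ(-0.741) ≈ 0.229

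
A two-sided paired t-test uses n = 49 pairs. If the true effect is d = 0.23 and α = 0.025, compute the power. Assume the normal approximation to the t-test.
Power ≈ 0.26

Power calculation (paired t-test, normal approximation):
z_β = d · √n - z_{α/2}
z_β = 0.23 · √49 - 2.241
z_β = 0.23 · 7.000 - 2.241
z_β = -0.631

Power = Φ(z_β) = Φ(-0.631) ≈ 0.264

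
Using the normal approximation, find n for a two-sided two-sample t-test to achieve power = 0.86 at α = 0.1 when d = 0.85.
n = 21 per group

Sample size formula (two-sample t-test, normal approximation):
n = 2 · ((z_{α/2} + z_β) / d)²

z_{α/2} = 1.645 (for α = 0.1, two-sided)
z_β = 1.080 (for power = 0.86)
d = 0.85

n = 2 · ((1.645 + 1.080) / 0.85)²
n = 2 · (3.206)²
n ≈ 20.56
Round up to the next whole number: n = 21 per group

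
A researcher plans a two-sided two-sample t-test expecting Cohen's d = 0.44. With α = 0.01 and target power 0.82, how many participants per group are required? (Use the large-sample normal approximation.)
n = 126 per group

Sample size formula (two-sample t-test, normal approximation):
n = 2 · ((z_{α/2} + z_β) / d)²

z_{α/2} = 2.576 (for α = 0.01, two-sided)
z_β = 0.915 (for power = 0.82)
d = 0.44

n = 2 · ((2.576 + 0.915) / 0.44)²
n = 2 · (7.934)²
n ≈ 125.90
Round up to the next whole number: n = 126 per group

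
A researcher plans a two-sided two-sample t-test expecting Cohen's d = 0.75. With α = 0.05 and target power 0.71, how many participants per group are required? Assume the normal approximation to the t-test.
n = 23 per group

Sample size formula (two-sample t-test, normal approximation):
n = 2 · ((z_{α/2} + z_β) / d)²

z_{α/2} = 1.960 (for α = 0.05, two-sided)
z_β = 0.553 (for power = 0.71)
d = 0.75

n = 2 · ((1.960 + 0.553) / 0.75)²
n = 2 · (3.351)²
n ≈ 22.46
Round up to the next whole number: n = 23 per group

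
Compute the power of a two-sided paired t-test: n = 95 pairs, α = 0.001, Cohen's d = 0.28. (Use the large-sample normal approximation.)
Power ≈ 0.29

Power calculation (paired t-test, normal approximation):
z_β = d · √n - z_{α/2}
z_β = 0.28 · √95 - 3.291
z_β = 0.28 · 9.747 - 3.291
z_β = -0.561

Power = Φ(z_β) = Φ(-0.561) ≈ 0.287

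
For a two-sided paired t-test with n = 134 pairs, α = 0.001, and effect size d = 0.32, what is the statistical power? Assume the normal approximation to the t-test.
Power ≈ 0.66

Power calculation (paired t-test, normal approximation):
z_β = d · √n - z_{α/2}
z_β = 0.32 · √134 - 3.291
z_β = 0.32 · 11.576 - 3.291
z_β = 0.414

Power = Φ(z_β) = Φ(0.414) ≈ 0.660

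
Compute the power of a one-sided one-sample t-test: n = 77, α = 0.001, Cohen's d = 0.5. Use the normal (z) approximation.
Power ≈ 0.90

Power calculation (one-sample t-test, normal approximation):
z_β = d · √n - z_α
z_β = 0.5 · √77 - 3.090
z_β = 0.5 · 8.775 - 3.090
z_β = 1.297

Power = Φ(z_β) = Φ(1.297) ≈ 0.903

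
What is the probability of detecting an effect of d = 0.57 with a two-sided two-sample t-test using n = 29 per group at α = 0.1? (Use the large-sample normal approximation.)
Power ≈ 0.70

Power calculation (two-sample t-test, normal approximation):
z_β = d · √(n/2) - z_{α/2}
z_β = 0.57 · √(29/2) - 1.645
z_β = 0.57 · 3.808 - 1.645
z_β = 0.526

Power = Φ(z_β) = Φ(0.526) ≈ 0.700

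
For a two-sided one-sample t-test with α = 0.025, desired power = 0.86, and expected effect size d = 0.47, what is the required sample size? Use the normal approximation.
n = 50

Sample size formula (one-sample t-test, normal approximation):
n = ((z_{α/2} + z_β) / d)²

z_{α/2} = 2.241 (for α = 0.025, two-sided)
z_β = 1.080 (for power = 0.86)
d = 0.47

n = ((2.241 + 1.080) / 0.47)²
n = (7.066)²
n ≈ 49.93
Round up to the next whole number: n = 50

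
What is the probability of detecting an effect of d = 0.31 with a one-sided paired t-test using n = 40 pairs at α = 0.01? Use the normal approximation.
Power ≈ 0.36

Power calculation (paired t-test, normal approximation):
z_β = d · √n - z_α
z_β = 0.31 · √40 - 2.326
z_β = 0.31 · 6.325 - 2.326
z_β = -0.366

Power = Φ(z_β) = Φ(-0.366) ≈ 0.357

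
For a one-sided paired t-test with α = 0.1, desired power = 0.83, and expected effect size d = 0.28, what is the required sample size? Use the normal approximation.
n = 64 pairs

Sample size formula (paired t-test, normal approximation):
n = ((z_α + z_β) / d)²

z_α = 1.282 (for α = 0.1, one-sided)
z_β = 0.954 (for power = 0.83)
d = 0.28

n = ((1.282 + 0.954) / 0.28)²
n = (7.986)²
n ≈ 63.78
Round up to the next whole number: n = 64 pairs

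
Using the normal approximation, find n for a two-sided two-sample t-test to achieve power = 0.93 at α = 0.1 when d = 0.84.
n = 28 per group

Sample size formula (two-sample t-test, normal approximation):
n = 2 · ((z_{α/2} + z_β) / d)²

z_{α/2} = 1.645 (for α = 0.1, two-sided)
z_β = 1.476 (for power = 0.93)
d = 0.84

n = 2 · ((1.645 + 1.476) / 0.84)²
n = 2 · (3.715)²
n ≈ 27.60
Round up to the next whole number: n = 28 per group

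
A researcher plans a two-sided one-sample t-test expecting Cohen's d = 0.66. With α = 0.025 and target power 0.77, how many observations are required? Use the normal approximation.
n = 21

Sample size formula (one-sample t-test, normal approximation):
n = ((z_{α/2} + z_β) / d)²

z_{α/2} = 2.241 (for α = 0.025, two-sided)
z_β = 0.739 (for power = 0.77)
d = 0.66

n = ((2.241 + 0.739) / 0.66)²
n = (4.515)²
n ≈ 20.39
Round up to the next whole number: n = 21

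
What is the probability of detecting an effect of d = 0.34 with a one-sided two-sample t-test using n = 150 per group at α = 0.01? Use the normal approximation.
Power ≈ 0.73

Power calculation (two-sample t-test, normal approximation):
z_β = d · √(n/2) - z_α
z_β = 0.34 · √(150/2) - 2.326
z_β = 0.34 · 8.660 - 2.326
z_β = 0.618

Power = Φ(z_β) = Φ(0.618) ≈ 0.732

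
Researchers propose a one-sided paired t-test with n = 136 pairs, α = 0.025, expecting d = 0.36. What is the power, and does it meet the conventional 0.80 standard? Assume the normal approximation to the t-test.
Power ≈ 0.99; the study is adequately powered (power ≥ 0.80)

Power calculation (paired t-test, normal approximation):
z_β = d · √n - z_α
z_β = 0.36 · √136 - 1.960
z_β = 0.36 · 11.662 - 1.960
z_β = 2.238

Power = Φ(z_β) = Φ(2.238) ≈ 0.987

Effect size d = 0.36 is small by Cohen's convention (0.2/0.5/0.8).

Threshold: power ≥ 0.80 is conventionally adequate.
Power ≈ 0.99 → the study is adequately powered (power ≥ 0.80).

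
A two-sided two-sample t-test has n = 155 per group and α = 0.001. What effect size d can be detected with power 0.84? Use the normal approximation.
d ≈ 0.49

Minimum detectable effect (two-sample t-test, normal approximation):
d = (z_{α/2} + z_β) / √(n/2)
d = (3.291 + 0.994) / √(155/2)
d = 4.285 / 8.803
d ≈ 0.49

By Cohen's convention (0.2 small / 0.5 medium / 0.8 large): small effect.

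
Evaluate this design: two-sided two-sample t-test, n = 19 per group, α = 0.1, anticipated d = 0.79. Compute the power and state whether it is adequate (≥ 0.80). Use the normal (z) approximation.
Power ≈ 0.79; the study is underpowered (power < 0.80)

Power calculation (two-sample t-test, normal approximation):
z_β = d · √(n/2) - z_{α/2}
z_β = 0.79 · √(19/2) - 1.645
z_β = 0.79 · 3.082 - 1.645
z_β = 0.790

Power = Φ(z_β) = Φ(0.790) ≈ 0.785

Effect size d = 0.79 is medium by Cohen's convention (0.2/0.5/0.8).

Threshold: power ≥ 0.80 is conventionally adequate.
Power ≈ 0.79 → the study is underpowered (power < 0.80).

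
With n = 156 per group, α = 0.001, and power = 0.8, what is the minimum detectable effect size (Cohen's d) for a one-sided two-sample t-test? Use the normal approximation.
d ≈ 0.45

Minimum detectable effect (two-sample t-test, normal approximation):
d = (z_α + z_β) / √(n/2)
d = (3.090 + 0.842) / √(156/2)
d = 3.932 / 8.832
d ≈ 0.45

By Cohen's convention (0.2 small / 0.5 medium / 0.8 large): small effect.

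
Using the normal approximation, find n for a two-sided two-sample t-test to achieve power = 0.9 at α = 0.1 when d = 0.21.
n = 389 per group

Sample size formula (two-sample t-test, normal approximation):
n = 2 · ((z_{α/2} + z_β) / d)²

z_{α/2} = 1.645 (for α = 0.1, two-sided)
z_β = 1.282 (for power = 0.9)
d = 0.21

n = 2 · ((1.645 + 1.282) / 0.21)²
n = 2 · (13.938)²
n ≈ 388.54
Round up to the next whole number: n = 389 per group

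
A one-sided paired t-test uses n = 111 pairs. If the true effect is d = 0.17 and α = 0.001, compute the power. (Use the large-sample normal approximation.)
Power ≈ 0.10

Power calculation (paired t-test, normal approximation):
z_β = d · √n - z_α
z_β = 0.17 · √111 - 3.090
z_β = 0.17 · 10.536 - 3.090
z_β = -1.299

Power = Φ(z_β) = Φ(-1.299) ≈ 0.097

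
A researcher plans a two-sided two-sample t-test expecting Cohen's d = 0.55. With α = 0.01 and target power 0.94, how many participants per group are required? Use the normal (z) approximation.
n = 113 per group

Sample size formula (two-sample t-test, normal approximation):
n = 2 · ((z_{α/2} + z_β) / d)²

z_{α/2} = 2.576 (for α = 0.01, two-sided)
z_β = 1.555 (for power = 0.94)
d = 0.55

n = 2 · ((2.576 + 1.555) / 0.55)²
n = 2 · (7.511)²
n ≈ 112.83
Round up to the next whole number: n = 113 per group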